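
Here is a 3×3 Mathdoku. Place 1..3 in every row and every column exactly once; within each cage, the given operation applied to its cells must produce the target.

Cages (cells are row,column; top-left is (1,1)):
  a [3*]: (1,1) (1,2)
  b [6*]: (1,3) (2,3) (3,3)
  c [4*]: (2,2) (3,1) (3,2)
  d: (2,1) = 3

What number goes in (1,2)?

3

Cage d is given; hence (2,1) = 3.
Cage c needs product 4, so (2,2) = 2.
Row 2 now contains 2, leaving (2,3) = 1.
Cage c needs product 4, which forces (3,1) = 2.
The 3 cells of cage c must have product 4, which forces (3,2) = 1.
Row 3 now contains 2, which forces (3,3) = 3.
Column 1 already has 3; hence (1,1) = 1.
1 is placed in column 2; hence (1,2) = 3.
3 is placed in column 3; hence (1,3) = 2.
The full grid is 1 3 2 / 3 2 1 / 2 1 3.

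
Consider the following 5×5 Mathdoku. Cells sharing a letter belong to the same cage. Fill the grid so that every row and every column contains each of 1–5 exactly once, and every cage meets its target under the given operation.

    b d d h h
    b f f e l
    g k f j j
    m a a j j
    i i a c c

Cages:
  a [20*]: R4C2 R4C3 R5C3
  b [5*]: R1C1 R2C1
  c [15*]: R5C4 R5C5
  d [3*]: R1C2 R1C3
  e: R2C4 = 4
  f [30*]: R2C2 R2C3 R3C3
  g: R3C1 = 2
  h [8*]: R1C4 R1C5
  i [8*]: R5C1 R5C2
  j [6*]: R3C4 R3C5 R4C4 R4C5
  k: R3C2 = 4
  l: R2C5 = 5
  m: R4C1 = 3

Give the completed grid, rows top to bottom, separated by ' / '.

E is a freebie, leaving R2C4 = 4.
Cage l is given, so R2C5 = 5.
Cage g is a single given cell; hence R3C1 = 2.
Cage k is a single given cell; hence R3C2 = 4.
Cage m is given, which forces R4C1 = 3.
2 is placed in column 1, so R5C1 = 4.
Column 2 now contains 4, which forces R5C2 = 2.
Column 5 now contains 5; hence R5C5 = 3.
Cage b's pair has product 5, leaving R1C1 = 5.
4 is placed in column 4; hence R1C4 = 2.
Cage h's pair has product 8, which forces R1C5 = 4.
Row 2 already has 5; hence R2C1 = 1.
Column 2 already has 2, leaving R2C2 = 3.
Cage f needs product 30, so R2C3 = 2.
The 3 cells of cage f must have product 30, so R3C3 = 5.
The 4 cells of cage j must have product 6, leaving R3C4 = 3.
3 is placed in column 5, so R3C5 = 1.
Cage a needs product 20; hence R4C3 = 4.
Cage j has product 6, so R4C4 = 1.
The 4 cells of cage j must have product 6; hence R4C5 = 2.
Column 3 already has 5, leaving R5C3 = 1.
Row 5 now contains 3, which forces R5C4 = 5.
Column 2 now contains 3, so R1C2 = 1.
Column 3 already has 1, so R1C3 = 3.
Row 4 now contains 1; hence R4C2 = 5.

5 1 3 2 4 / 1 3 2 4 5 / 2 4 5 3 1 / 3 5 4 1 2 / 4 2 1 5 3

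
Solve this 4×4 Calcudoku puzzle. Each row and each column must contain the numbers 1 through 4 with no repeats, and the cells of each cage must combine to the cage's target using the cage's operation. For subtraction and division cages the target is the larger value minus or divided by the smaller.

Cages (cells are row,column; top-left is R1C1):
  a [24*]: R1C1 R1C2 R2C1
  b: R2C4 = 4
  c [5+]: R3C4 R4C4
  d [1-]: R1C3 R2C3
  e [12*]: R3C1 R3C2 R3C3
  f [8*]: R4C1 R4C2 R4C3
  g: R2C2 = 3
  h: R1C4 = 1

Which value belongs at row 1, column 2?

4

Cage h is a single given cell, leaving R1C4 = 1.
Cage g is given; hence R2C2 = 3.
Cage b is a single given cell, so R2C4 = 4.
The 3 cells of cage a must have product 24; hence R1C1 = 3.
Cage a needs product 24, so R1C2 = 4.
3 is placed in row 1, so R1C3 = 2.
Row 2 already has 4, so R2C1 = 2.
Column 3 now contains 2, so R2C3 = 1.
Column 2 already has 4, which forces R3C2 = 1.
Column 2 now contains 1, which forces R4C2 = 2.
1 is placed in column 3; hence R4C3 = 4.
2 is placed in row 4; hence R4C4 = 3.
Row 3 already has 1, which forces R3C1 = 4.
Column 3 now contains 4, which forces R3C3 = 3.
Column 4 already has 3, so R3C4 = 2.
Row 4 now contains 4; hence R4C1 = 1.
The full grid is 3 4 2 1 / 2 3 1 4 / 4 1 3 2 / 1 2 4 3.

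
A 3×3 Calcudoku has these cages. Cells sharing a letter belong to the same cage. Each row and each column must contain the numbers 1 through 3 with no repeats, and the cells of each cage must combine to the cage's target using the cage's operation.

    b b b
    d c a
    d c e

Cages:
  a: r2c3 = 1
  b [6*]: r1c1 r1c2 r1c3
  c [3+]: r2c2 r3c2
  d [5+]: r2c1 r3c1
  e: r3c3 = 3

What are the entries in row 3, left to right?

Cage a is a single given cell, leaving r2c3 = 1.
E is a freebie, leaving r3c3 = 3.
Column 3 already has 3, which forces r1c3 = 2.
Cage d's pair has sum 5; hence r2c1 = 3.
1 is placed in row 2, leaving r2c2 = 2.
Row 3 already has 3, leaving r3c1 = 2.
Cage c's pair has sum 3, which forces r3c2 = 1.
Column 1 already has 3, leaving r1c1 = 1.
Column 2 already has 1; hence r1c2 = 3.
Completed grid: 1 3 2 / 3 2 1 / 2 1 3.

2 1 3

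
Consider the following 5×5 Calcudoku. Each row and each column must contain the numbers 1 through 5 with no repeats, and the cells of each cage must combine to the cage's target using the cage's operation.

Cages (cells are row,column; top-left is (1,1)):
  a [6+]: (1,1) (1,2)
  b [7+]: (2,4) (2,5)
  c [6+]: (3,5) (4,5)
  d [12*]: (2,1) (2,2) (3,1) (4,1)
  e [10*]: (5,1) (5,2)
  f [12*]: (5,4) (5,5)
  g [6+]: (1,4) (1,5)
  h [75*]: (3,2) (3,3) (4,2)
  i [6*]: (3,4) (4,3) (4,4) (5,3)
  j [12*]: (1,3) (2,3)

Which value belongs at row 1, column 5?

The 3 cells of cage h must have product 75, so (3,2) = 3.
Cage h needs product 75; hence (3,3) = 5.
The 3 cells of cage h must have product 75; hence (4,2) = 5.
Column 2 now contains 5, leaving (5,2) = 2.
Column 2 already has 2, which forces (2,2) = 1.
2 is placed in row 5; hence (5,1) = 5.
5 is placed in column 1, which forces (1,1) = 2.
1 is placed in column 2, so (1,2) = 4.
Row 1 already has 4, which forces (1,3) = 3.
Column 3 already has 3; hence (2,3) = 4.
Column 3 already has 3, which forces (5,3) = 1.
Row 2 now contains 4; hence (2,1) = 3.
Cage i has product 6, which forces (3,4) = 1.
Column 3 already has 1, which forces (4,3) = 2.
The 4 cells of cage i must have product 6, leaving (4,4) = 3.
2 is placed in row 4; hence (4,5) = 4.
Column 4 now contains 3, so (5,4) = 4.
Column 5 now contains 4, so (5,5) = 3.
1 is placed in column 4, which forces (1,4) = 5.
Cage g needs two cells with sum 6, leaving (1,5) = 1.
5 is placed in column 4, leaving (2,4) = 2.
2 is placed in row 2, so (2,5) = 5.
Row 3 already has 1, so (3,1) = 4.
Column 5 now contains 4, leaving (3,5) = 2.
Row 4 now contains 4; hence (4,1) = 1.
The full grid is 2 4 3 5 1 / 3 1 4 2 5 / 4 3 5 1 2 / 1 5 2 3 4 / 5 2 1 4 3.

1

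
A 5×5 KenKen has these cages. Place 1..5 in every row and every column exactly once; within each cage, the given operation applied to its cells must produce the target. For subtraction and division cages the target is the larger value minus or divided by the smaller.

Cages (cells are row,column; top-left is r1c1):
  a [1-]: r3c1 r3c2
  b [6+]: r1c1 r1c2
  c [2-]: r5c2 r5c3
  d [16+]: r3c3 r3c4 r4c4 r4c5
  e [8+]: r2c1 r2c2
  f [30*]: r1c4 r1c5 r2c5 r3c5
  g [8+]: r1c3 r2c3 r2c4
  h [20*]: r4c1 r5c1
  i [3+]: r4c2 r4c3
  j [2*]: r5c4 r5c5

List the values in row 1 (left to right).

Column 5 needs a 4, and only r4c5 is open for it.
Row 4 already has 4, so r4c1 = 5.
5 is placed in row 4, which forces r4c4 = 3.
Cage h's pair has product 20; hence r5c1 = 4.
Column 1 now contains 5, leaving r2c1 = 3.
The two cells of cage e must have sum 8, which forces r2c2 = 5.
Cage b needs two cells with sum 6, so r1c1 = 2.
Column 2 already has 5, leaving r1c2 = 4.
Column 1 already has 2; hence r3c1 = 1.
The two cells of cage a must have difference 1, which forces r3c2 = 2.
Column 2 now contains 2; hence r4c2 = 1.
Row 4 now contains 1, which forces r4c3 = 2.
Column 2 now contains 1; hence r5c2 = 3.
Cage f needs product 30, so r2c5 = 2.
2 is placed in column 5, so r5c5 = 1.
The 3 cells of cage g must have sum 8, which forces r1c3 = 3.
Cage f has product 30, leaving r1c4 = 1.
Row 1 now contains 3, so r1c5 = 5.
1 is placed in column 4, leaving r2c4 = 4.
4 is placed in column 4, which forces r3c4 = 5.
5 is placed in column 5, which forces r3c5 = 3.
Row 5 already has 1, so r5c3 = 5.
Row 5 already has 1, leaving r5c4 = 2.
4 is placed in row 2, which forces r2c3 = 1.
Row 3 already has 5, so r3c3 = 4.
Completed grid: 2 4 3 1 5 / 3 5 1 4 2 / 1 2 4 5 3 / 5 1 2 3 4 / 4 3 5 2 1.

2 4 3 1 5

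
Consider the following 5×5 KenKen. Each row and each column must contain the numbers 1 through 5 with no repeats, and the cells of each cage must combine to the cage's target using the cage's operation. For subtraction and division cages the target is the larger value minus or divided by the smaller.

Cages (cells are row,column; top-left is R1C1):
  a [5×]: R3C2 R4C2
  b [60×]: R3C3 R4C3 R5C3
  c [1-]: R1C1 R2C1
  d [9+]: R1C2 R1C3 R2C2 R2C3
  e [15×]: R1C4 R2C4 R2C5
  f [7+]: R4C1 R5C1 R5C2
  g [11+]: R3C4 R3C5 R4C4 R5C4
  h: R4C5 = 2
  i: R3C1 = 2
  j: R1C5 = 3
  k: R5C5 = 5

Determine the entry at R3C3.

Cage j is a single given cell, which forces R1C5 = 3.
I is a freebie, so R3C1 = 2.
Cage h is a single given cell, leaving R4C5 = 2.
Cage k is a single given cell, which forces R5C5 = 5.
Cage e has product 15, which forces R1C4 = 5.
The 3 cells of cage e must have product 15, which forces R2C4 = 3.
5 is placed in column 5, so R2C5 = 1.
1 is placed in column 5, so R3C5 = 4.
Row 1 already has 5; hence R1C1 = 4.
The two cells of cage c must have difference 1, so R2C1 = 5.
4 is placed in row 3; hence R3C4 = 1.
The 4 cells of cage g must have sum 11, leaving R4C4 = 4.
Column 1 now contains 4, which forces R5C1 = 1.
Cage g has sum 11, which forces R5C4 = 2.
Row 3 now contains 1; hence R3C2 = 5.
Row 3 now contains 5, so R3C3 = 3.
Column 1 already has 1, which forces R4C1 = 3.
Cage a's pair has product 5, which forces R4C2 = 1.
Column 3 now contains 3, which forces R4C3 = 5.
Row 5 now contains 2; hence R5C2 = 3.
The 3 cells of cage b must have product 60, so R5C3 = 4.
1 is placed in column 2, leaving R1C2 = 2.
Cage d has sum 9, which forces R1C3 = 1.
Cage d needs sum 9, which forces R2C2 = 4.
Column 3 now contains 4, so R2C3 = 2.
Completed grid: 4 2 1 5 3 / 5 4 2 3 1 / 2 5 3 1 4 / 3 1 5 4 2 / 1 3 4 2 5.

3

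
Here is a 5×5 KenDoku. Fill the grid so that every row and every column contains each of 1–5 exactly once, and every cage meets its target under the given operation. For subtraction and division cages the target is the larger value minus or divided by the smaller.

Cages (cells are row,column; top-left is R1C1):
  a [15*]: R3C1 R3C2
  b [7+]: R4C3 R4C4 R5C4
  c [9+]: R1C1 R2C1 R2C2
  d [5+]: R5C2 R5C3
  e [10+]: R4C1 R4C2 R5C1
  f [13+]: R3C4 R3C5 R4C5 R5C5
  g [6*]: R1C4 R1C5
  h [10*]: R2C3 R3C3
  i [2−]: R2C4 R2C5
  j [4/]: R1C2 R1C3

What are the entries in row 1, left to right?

5 1 4 3 2

The only place for 5 in row 1 is R1C1.
Column 1 already has 5, so R3C1 = 3.
Cage a needs two cells with product 15; hence R3C2 = 5.
Row 3 now contains 5; hence R3C3 = 2.
Column 1 already has 3, so R2C1 = 1.
Cage c has sum 9; hence R2C2 = 3.
2 is placed in column 3; hence R2C3 = 5.
The 3 cells of cage e must have sum 10; hence R4C1 = 2.
The 3 cells of cage e must have sum 10, which forces R4C2 = 4.
Cage e has sum 10, leaving R5C1 = 4.
Column 2 now contains 4, which forces R1C2 = 1.
The two cells of cage j must have quotient 4, which forces R1C3 = 4.
The two cells of cage d must have sum 5, which forces R5C2 = 2.
Cage d needs two cells with sum 5, so R5C3 = 3.
Row 5 already has 3, so R5C4 = 1.
Row 5 already has 3, so R5C5 = 5.
1 is placed in column 4, which forces R3C4 = 4.
Cage f needs sum 13; hence R3C5 = 1.
3 is placed in column 3, leaving R4C3 = 1.
1 is placed in column 4, which forces R4C4 = 5.
Column 5 now contains 5, so R4C5 = 3.
Cage g's pair has product 6; hence R1C4 = 3.
3 is placed in column 5, so R1C5 = 2.
Column 4 now contains 4, so R2C4 = 2.
The two cells of cage i must have difference 2; hence R2C5 = 4.
Filled in: 5 1 4 3 2 / 1 3 5 2 4 / 3 5 2 4 1 / 2 4 1 5 3 / 4 2 3 1 5.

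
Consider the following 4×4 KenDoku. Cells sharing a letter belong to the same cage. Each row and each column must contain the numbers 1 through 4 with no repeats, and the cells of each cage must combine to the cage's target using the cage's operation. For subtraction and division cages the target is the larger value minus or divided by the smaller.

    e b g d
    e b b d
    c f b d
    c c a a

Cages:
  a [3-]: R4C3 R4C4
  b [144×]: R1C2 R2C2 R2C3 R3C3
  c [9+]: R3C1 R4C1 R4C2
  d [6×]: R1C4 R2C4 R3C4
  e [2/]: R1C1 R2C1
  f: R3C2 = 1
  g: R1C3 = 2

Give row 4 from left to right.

Cage g is a single given cell, which forces R1C3 = 2.
Cage f is a single given cell, which forces R3C2 = 1.
Cage e's pair has quotient 2, leaving R2C1 = 2.
Cage d needs product 6; hence R3C4 = 2.
In row 2, 1 can only go at R2C4, so R2C4 = 1.
Column 4 already has 1, so R1C4 = 3.
Cage a's pair has difference 3, leaving R4C3 = 1.
Column 4 already has 1; hence R4C4 = 4.
Row 1 now contains 3, so R1C2 = 4.
Cage b needs product 144; hence R2C2 = 3.
The 4 cells of cage b must have product 144, leaving R2C3 = 4.
Cage c has sum 9, which forces R3C1 = 4.
Cage b has product 144, which forces R3C3 = 3.
4 is placed in row 4, so R4C1 = 3.
4 is placed in row 4, leaving R4C2 = 2.
4 is placed in row 1, leaving R1C1 = 1.
Filled in: 1 4 2 3 / 2 3 4 1 / 4 1 3 2 / 3 2 1 4.

3 2 1 4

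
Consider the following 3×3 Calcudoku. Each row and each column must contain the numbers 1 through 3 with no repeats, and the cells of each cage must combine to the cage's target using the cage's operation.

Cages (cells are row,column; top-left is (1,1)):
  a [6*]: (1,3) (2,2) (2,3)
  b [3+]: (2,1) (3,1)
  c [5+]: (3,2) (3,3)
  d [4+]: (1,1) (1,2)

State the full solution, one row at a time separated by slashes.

The only place for 2 in row 1 is (1,3).
Cage c needs two cells with sum 5; hence (3,2) = 2.
Column 3 now contains 2, leaving (3,3) = 3.
Cage b's pair has sum 3, which forces (2,1) = 2.
Cage a has product 6, which forces (2,2) = 3.
Column 3 now contains 3; hence (2,3) = 1.
2 is placed in row 3, so (3,1) = 1.
1 is placed in column 1, which forces (1,1) = 3.
3 is placed in column 2, so (1,2) = 1.

3 1 2 / 2 3 1 / 1 2 3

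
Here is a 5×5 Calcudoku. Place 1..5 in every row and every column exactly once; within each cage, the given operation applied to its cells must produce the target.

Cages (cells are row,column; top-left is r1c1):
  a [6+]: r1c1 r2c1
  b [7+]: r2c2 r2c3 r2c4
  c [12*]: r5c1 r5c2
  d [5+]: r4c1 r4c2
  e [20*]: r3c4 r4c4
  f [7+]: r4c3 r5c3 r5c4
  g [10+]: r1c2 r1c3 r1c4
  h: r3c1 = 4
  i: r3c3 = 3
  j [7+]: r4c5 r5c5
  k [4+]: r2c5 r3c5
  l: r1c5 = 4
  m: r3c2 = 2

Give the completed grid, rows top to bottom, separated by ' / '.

1 5 2 3 4 / 5 1 4 2 3 / 4 2 3 5 1 / 2 3 1 4 5 / 3 4 5 1 2

Cage l is a single given cell; hence r1c5 = 4.
Cage h is a single given cell, which forces r3c1 = 4.
Cage m is a single given cell, which forces r3c2 = 2.
Cage i is given; hence r3c3 = 3.
4 is placed in row 3, which forces r3c4 = 5.
3 is placed in row 3, leaving r3c5 = 1.
Column 4 already has 5, leaving r4c4 = 4.
Column 1 already has 4, which forces r5c1 = 3.
Row 5 now contains 3, leaving r5c2 = 4.
4 is placed in column 2; hence r2c2 = 1.
Cage b has sum 7; hence r2c3 = 4.
Cage b needs sum 7; hence r2c4 = 2.
Column 5 now contains 1, which forces r2c5 = 3.
The two cells of cage d must have sum 5; hence r4c1 = 2.
Cage d's pair has sum 5; hence r4c2 = 3.
Cage f has sum 7, so r4c3 = 1.
Row 4 already has 2; hence r4c5 = 5.
Cage f has sum 7, leaving r5c3 = 5.
Cage f has sum 7; hence r5c4 = 1.
Column 5 already has 5, leaving r5c5 = 2.
The two cells of cage a must have sum 6, which forces r1c1 = 1.
Column 2 already has 3, leaving r1c2 = 5.
5 is placed in column 3; hence r1c3 = 2.
Column 4 already has 2, which forces r1c4 = 3.
Row 2 already has 1, leaving r2c1 = 5.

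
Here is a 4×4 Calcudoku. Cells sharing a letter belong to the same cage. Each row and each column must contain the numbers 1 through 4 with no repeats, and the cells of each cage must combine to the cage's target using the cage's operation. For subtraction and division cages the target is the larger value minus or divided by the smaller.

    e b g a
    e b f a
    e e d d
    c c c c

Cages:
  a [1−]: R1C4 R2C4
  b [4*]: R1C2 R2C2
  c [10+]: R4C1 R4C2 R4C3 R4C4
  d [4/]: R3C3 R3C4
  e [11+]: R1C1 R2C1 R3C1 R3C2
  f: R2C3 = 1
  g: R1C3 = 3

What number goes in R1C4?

G is a freebie; hence R1C3 = 3.
F is a freebie, leaving R2C3 = 1.
Column 3 already has 1, leaving R3C3 = 4.
4 is placed in row 3; hence R3C4 = 1.
Column 3 now contains 4, leaving R4C3 = 2.
Cage b's pair has product 4; hence R1C2 = 1.
1 is placed in row 2, so R2C2 = 4.
Cage a needs two cells with difference 1, so R2C4 = 3.
Cage e has sum 11, so R3C1 = 3.
The 4 cells of cage e must have sum 11; hence R3C2 = 2.
Column 2 now contains 4; hence R4C2 = 3.
3 is placed in column 4, leaving R4C4 = 4.
Cage e needs sum 11, leaving R1C1 = 4.
Column 4 now contains 4, leaving R1C4 = 2.
4 is placed in row 2; hence R2C1 = 2.
Row 4 now contains 4, leaving R4C1 = 1.
The full grid is 4 1 3 2 / 2 4 1 3 / 3 2 4 1 / 1 3 2 4.

2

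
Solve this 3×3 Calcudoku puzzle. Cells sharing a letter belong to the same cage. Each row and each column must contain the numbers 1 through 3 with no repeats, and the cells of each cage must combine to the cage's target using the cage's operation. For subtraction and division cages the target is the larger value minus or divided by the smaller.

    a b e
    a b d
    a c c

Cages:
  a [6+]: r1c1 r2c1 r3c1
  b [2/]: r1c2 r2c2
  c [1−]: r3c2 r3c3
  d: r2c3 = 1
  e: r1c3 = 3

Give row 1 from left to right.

Cage e is given, leaving r1c3 = 3.
Cage d is a single given cell, leaving r2c3 = 1.
Column 3 already has 1, so r3c3 = 2.
Cage b's pair has quotient 2, which forces r1c2 = 1.
Row 2 already has 1, so r2c2 = 2.
1 is placed in column 2; hence r3c2 = 3.
1 is placed in row 1, so r1c1 = 2.
Row 2 already has 2, so r2c1 = 3.
Row 3 now contains 3, so r3c1 = 1.
Completed grid: 2 1 3 / 3 2 1 / 1 3 2.

2 1 3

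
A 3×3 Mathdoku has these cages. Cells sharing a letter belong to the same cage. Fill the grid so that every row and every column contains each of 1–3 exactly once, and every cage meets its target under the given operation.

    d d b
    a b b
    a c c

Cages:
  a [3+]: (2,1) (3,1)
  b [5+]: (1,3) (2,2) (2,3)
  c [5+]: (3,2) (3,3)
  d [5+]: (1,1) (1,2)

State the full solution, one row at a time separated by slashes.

The only place for 1 in row 1 is (1,3).
Cage b needs sum 5, leaving (2,2) = 1.
Column 3 already has 1, leaving (2,3) = 3.
Column 3 now contains 3, which forces (3,3) = 2.
1 is placed in row 2, leaving (2,1) = 2.
Row 3 now contains 2, which forces (3,1) = 1.
Row 3 now contains 2, which forces (3,2) = 3.
Column 1 already has 2, leaving (1,1) = 3.
3 is placed in column 2, which forces (1,2) = 2.

3 2 1 / 2 1 3 / 1 3 2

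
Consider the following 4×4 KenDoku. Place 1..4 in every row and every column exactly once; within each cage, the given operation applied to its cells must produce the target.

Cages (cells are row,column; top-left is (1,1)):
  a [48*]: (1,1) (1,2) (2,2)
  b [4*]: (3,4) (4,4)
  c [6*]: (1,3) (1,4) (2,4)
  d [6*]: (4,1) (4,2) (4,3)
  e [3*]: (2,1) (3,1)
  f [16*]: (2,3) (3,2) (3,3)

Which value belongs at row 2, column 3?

The 3 cells of cage a must have product 48; hence (1,1) = 4.
Cage a needs product 48, which forces (1,2) = 3.
The 3 cells of cage a must have product 48, leaving (2,2) = 4.
Row 2 now contains 4, which forces (2,3) = 2.
Column 2 now contains 4, which forces (3,2) = 2.
2 is placed in column 2, so (4,2) = 1.
Row 4 already has 1, which forces (4,3) = 3.
Row 4 already has 1, which forces (4,4) = 4.
Column 3 already has 2; hence (1,3) = 1.
Cage c needs product 6, which forces (1,4) = 2.
Cage c has product 6; hence (2,4) = 3.
Cage f needs product 16, leaving (3,3) = 4.
Column 4 already has 4; hence (3,4) = 1.
3 is placed in row 4; hence (4,1) = 2.
Row 2 now contains 3, which forces (2,1) = 1.
Row 3 now contains 1, leaving (3,1) = 3.
Completed grid: 4 3 1 2 / 1 4 2 3 / 3 2 4 1 / 2 1 3 4.

2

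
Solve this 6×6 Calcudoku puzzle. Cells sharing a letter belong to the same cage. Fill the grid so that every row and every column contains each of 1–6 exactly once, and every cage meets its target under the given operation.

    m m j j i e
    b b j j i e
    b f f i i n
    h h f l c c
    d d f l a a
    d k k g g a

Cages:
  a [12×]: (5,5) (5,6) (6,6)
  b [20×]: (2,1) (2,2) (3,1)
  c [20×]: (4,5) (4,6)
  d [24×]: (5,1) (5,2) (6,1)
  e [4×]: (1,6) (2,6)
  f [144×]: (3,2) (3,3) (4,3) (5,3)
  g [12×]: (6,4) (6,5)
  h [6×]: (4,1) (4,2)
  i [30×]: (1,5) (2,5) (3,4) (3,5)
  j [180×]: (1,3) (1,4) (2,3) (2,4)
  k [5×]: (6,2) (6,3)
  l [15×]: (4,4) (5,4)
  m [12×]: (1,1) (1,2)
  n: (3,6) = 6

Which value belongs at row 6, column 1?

6

Cage n is given, which forces (3,6) = 6.
Row 5 needs a 5, and only (5,4) is open for it.
5 is placed in column 4; hence (4,4) = 3.
Row 4 needs a 2, and only (4,3) is open for it.
Cage f has product 144, so (5,3) = 6.
The only place for 1 in column 3 is (6,3).
Row 6 already has 1, leaving (6,2) = 5.
In column 3, 4 can only go at (3,3), so (3,3) = 4.
4 is placed in row 3, so (3,2) = 3.
The only place for 1 in column 4 is (3,4).
In column 4, 4 can only go at (6,4), so (6,4) = 4.
Cage g needs two cells with product 12, so (6,5) = 3.
Row 6 already has 3, so (6,6) = 2.
Cage i has product 30, which forces (3,5) = 5.
Column 5 now contains 5, which forces (4,5) = 4.
Row 4 now contains 4, so (4,6) = 5.
Cage a needs product 12, so (5,5) = 2.
Cage a needs product 12, leaving (5,6) = 3.
Row 6 already has 2, which forces (6,1) = 6.
The 3 cells of cage b must have product 20; hence (2,1) = 5.
The 3 cells of cage b must have product 20, leaving (2,2) = 2.
Row 2 already has 5, which forces (2,3) = 3.
Row 2 now contains 2, which forces (2,4) = 6.
6 is placed in row 2; hence (2,5) = 1.
Row 2 now contains 1, leaving (2,6) = 4.
Row 3 now contains 5, so (3,1) = 2.
6 is placed in column 1, leaving (4,1) = 1.
Cage h needs two cells with product 6, leaving (4,2) = 6.
Column 1 now contains 1, leaving (5,1) = 4.
Row 5 already has 4, leaving (5,2) = 1.
2 is placed in column 1, leaving (1,1) = 3.
Column 2 now contains 6; hence (1,2) = 4.
3 is placed in column 3; hence (1,3) = 5.
Column 4 already has 6, so (1,4) = 2.
Column 5 now contains 1; hence (1,5) = 6.
Column 6 now contains 4, which forces (1,6) = 1.
The full grid is 3 4 5 2 6 1 / 5 2 3 6 1 4 / 2 3 4 1 5 6 / 1 6 2 3 4 5 / 4 1 6 5 2 3 / 6 5 1 4 3 2.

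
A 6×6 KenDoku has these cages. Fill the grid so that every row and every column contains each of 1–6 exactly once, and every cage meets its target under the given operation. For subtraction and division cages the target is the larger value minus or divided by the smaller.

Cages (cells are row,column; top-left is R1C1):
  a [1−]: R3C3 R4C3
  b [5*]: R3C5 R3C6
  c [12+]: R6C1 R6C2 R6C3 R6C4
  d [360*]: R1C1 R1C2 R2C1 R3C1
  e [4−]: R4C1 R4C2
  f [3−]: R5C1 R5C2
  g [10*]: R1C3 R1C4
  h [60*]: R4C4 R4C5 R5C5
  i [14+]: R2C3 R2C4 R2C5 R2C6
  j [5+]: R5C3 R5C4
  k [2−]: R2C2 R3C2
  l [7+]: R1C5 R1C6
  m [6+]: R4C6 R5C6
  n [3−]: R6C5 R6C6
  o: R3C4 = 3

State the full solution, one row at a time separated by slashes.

Cage o is a single given cell, which forces R3C4 = 3.
The 4 cells of cage d must have product 360; hence R2C1 = 5.
In row 2, 2 can only go at R2C2, so R2C2 = 2.
Cage k's pair has difference 2, leaving R3C2 = 4.
Cage d has product 360, so R1C1 = 4.
Cage d has product 360, so R1C2 = 3.
4 is placed in row 3, which forces R3C1 = 6.
Row 3 now contains 6, so R3C3 = 2.
Column 3 now contains 2, which forces R1C3 = 5.
Cage g's pair has product 10, leaving R1C4 = 2.
Cage c has sum 12; hence R6C1 = 2.
Column 1 now contains 2, so R4C1 = 1.
Cage e's pair has difference 4, which forces R4C2 = 5.
Row 4 now contains 1, which forces R4C3 = 3.
Column 1 now contains 2, leaving R5C1 = 3.
Cage f needs two cells with difference 3, which forces R5C2 = 6.
Column 2 already has 6; hence R6C2 = 1.
Row 6 now contains 1, which forces R6C3 = 4.
The 3 cells of cage h must have product 60, which forces R4C4 = 6.
Cage h needs product 60, leaving R4C5 = 2.
Row 4 already has 2, leaving R4C6 = 4.
4 is placed in column 3; hence R5C3 = 1.
Cage j needs two cells with sum 5, so R5C4 = 4.
Cage h needs product 60, so R5C5 = 5.
4 is placed in column 6, which forces R5C6 = 2.
Cage c needs sum 12, leaving R6C4 = 5.
Column 3 now contains 1; hence R2C3 = 6.
4 is placed in column 4, leaving R2C4 = 1.
Cage i has sum 14, so R2C5 = 4.
Cage i needs sum 14; hence R2C6 = 3.
Column 5 already has 5, which forces R3C5 = 1.
Cage b's pair has product 5, leaving R3C6 = 5.
3 is placed in column 6; hence R6C6 = 6.
Column 5 now contains 1, leaving R1C5 = 6.
Column 6 already has 6, so R1C6 = 1.
Row 6 already has 6, so R6C5 = 3.

4 3 5 2 6 1 / 5 2 6 1 4 3 / 6 4 2 3 1 5 / 1 5 3 6 2 4 / 3 6 1 4 5 2 / 2 1 4 5 3 6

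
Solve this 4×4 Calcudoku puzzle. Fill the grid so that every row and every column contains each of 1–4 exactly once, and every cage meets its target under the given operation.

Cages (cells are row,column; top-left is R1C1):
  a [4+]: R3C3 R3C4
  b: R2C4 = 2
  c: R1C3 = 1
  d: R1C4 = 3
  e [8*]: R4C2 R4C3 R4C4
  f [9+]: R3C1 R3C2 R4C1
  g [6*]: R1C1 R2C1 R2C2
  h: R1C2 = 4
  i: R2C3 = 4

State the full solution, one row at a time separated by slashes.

2 4 1 3 / 1 3 4 2 / 4 2 3 1 / 3 1 2 4

Cage h is a single given cell; hence R1C2 = 4.
Cage c is given; hence R1C3 = 1.
D is a freebie, which forces R1C4 = 3.
Cage i is a single given cell, which forces R2C3 = 4.
B is a freebie, leaving R2C4 = 2.
Column 3 already has 1, leaving R3C3 = 3.
3 is placed in column 4; hence R3C4 = 1.
4 is placed in column 3, so R4C3 = 2.
1 is placed in column 4, leaving R4C4 = 4.
Row 1 already has 3, so R1C1 = 2.
Cage f has sum 9, which forces R3C1 = 4.
Row 3 already has 3, which forces R3C2 = 2.
4 is placed in row 4; hence R4C1 = 3.
2 is placed in row 4, leaving R4C2 = 1.
Column 1 already has 3, leaving R2C1 = 1.
1 is placed in column 2, which forces R2C2 = 3.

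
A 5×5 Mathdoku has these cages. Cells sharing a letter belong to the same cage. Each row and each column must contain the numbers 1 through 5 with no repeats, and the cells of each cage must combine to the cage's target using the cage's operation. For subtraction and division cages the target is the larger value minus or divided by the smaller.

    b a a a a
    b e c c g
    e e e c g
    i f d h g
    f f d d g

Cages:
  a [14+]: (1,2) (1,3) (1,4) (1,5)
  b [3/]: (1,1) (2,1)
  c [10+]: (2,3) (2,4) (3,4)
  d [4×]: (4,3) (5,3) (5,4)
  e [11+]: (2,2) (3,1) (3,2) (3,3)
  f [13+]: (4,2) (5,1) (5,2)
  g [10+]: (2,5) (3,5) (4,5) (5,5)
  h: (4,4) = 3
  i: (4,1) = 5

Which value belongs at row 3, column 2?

3

I is a freebie, which forces (4,1) = 5.
5 is placed in row 4, leaving (4,2) = 4.
Cage h is given, leaving (4,4) = 3.
Column 1 already has 5, leaving (5,1) = 4.
Row 5 already has 4; hence (5,3) = 1.
Row 5 already has 1; hence (5,4) = 2.
Row 5 now contains 2, so (5,5) = 3.
Column 3 already has 1; hence (4,3) = 2.
Row 4 already has 2, leaving (4,5) = 1.
3 is placed in row 5, so (5,2) = 5.
Row 1 needs a 1, and only (1,1) is open for it.
Column 1 already has 1, leaving (2,1) = 3.
Column 1 already has 3, leaving (3,1) = 2.
2 is placed in row 3; hence (3,5) = 4.
Cage e needs sum 11, leaving (2,2) = 1.
Column 5 now contains 4, so (2,5) = 2.
The 4 cells of cage e must have sum 11, which forces (3,2) = 3.
Row 3 now contains 4; hence (3,3) = 5.
5 is placed in row 3, leaving (3,4) = 1.
3 is placed in column 2; hence (1,2) = 2.
Cage a needs sum 14, leaving (1,3) = 3.
The 4 cells of cage a must have sum 14, which forces (1,4) = 4.
Column 5 now contains 2; hence (1,5) = 5.
Column 3 now contains 5, which forces (2,3) = 4.
Cage c needs sum 10, leaving (2,4) = 5.
Filled in: 1 2 3 4 5 / 3 1 4 5 2 / 2 3 5 1 4 / 5 4 2 3 1 / 4 5 1 2 3.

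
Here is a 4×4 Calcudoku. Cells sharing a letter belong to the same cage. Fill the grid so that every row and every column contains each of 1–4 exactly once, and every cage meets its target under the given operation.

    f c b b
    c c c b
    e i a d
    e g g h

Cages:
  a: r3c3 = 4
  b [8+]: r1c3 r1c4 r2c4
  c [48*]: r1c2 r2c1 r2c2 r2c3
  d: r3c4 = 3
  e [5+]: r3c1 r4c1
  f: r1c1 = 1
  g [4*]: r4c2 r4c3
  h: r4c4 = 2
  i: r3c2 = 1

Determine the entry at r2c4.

Cage f is given, so r1c1 = 1.
I is a freebie, so r3c2 = 1.
Cage a is given; hence r3c3 = 4.
Cage d is a single given cell, leaving r3c4 = 3.
1 is placed in column 2; hence r4c2 = 4.
Column 3 now contains 4, leaving r4c3 = 1.
H is a freebie, leaving r4c4 = 2.
Column 2 now contains 4, so r1c2 = 2.
The 3 cells of cage b must have sum 8, so r1c3 = 3.
2 is placed in column 4; hence r1c4 = 4.
Cage c has product 48; hence r2c1 = 4.
Column 2 now contains 4, so r2c2 = 3.
Cage c needs product 48; hence r2c3 = 2.
Cage b has sum 8, leaving r2c4 = 1.
Row 3 already has 3, leaving r3c1 = 2.
2 is placed in row 4, so r4c1 = 3.
Completed grid: 1 2 3 4 / 4 3 2 1 / 2 1 4 3 / 3 4 1 2.

1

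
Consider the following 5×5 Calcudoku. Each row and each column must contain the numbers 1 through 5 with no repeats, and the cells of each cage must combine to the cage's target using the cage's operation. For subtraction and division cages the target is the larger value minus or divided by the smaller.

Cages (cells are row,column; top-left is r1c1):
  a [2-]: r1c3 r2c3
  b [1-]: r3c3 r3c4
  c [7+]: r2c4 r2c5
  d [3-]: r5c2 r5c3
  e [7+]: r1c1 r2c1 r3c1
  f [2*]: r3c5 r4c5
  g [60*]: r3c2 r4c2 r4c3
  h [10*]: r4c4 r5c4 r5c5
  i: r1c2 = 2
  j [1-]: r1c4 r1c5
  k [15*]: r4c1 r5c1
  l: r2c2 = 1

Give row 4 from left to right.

Cage i is given, so r1c2 = 2.
Cage l is a single given cell, so r2c2 = 1.
Row 5 needs a 3, and only r5c1 is open for it.
Column 1 already has 3; hence r4c1 = 5.
The 3 cells of cage g must have product 60, so r3c2 = 5.
Column 2 now contains 5; hence r5c2 = 4.
Column 2 already has 4; hence r4c2 = 3.
Cage g has product 60, so r4c3 = 4.
Cage d's pair has difference 3, so r5c3 = 1.
The 3 cells of cage h must have product 10; hence r4c4 = 1.
Row 4 now contains 1; hence r4c5 = 2.
Column 5 already has 2, leaving r5c5 = 5.
Column 5 already has 2, so r3c5 = 1.
5 is placed in row 5; hence r5c4 = 2.
Cage e needs sum 7; hence r1c1 = 1.
The only place for 2 in row 2 is r2c1.
Column 1 already has 2; hence r3c1 = 4.
Row 3 now contains 4, leaving r3c4 = 3.
Column 4 already has 3; hence r2c4 = 4.
The two cells of cage c must have sum 7, leaving r2c5 = 3.
3 is placed in row 3, which forces r3c3 = 2.
Cage a's pair has difference 2; hence r1c3 = 3.
Column 4 already has 4, which forces r1c4 = 5.
3 is placed in column 5, leaving r1c5 = 4.
Row 2 now contains 3, leaving r2c3 = 5.
Filled in: 1 2 3 5 4 / 2 1 5 4 3 / 4 5 2 3 1 / 5 3 4 1 2 / 3 4 1 2 5.

5 3 4 1 2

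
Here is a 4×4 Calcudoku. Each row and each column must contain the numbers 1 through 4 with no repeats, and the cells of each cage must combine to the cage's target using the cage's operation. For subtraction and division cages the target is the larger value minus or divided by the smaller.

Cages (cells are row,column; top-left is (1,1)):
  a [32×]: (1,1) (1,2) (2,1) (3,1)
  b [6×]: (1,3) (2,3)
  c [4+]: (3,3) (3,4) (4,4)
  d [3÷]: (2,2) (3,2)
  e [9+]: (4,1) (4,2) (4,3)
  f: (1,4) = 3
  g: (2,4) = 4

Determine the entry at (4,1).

3

Cage a needs product 32; hence (1,2) = 4.
Cage f is a single given cell, leaving (1,4) = 3.
Cage g is a single given cell, which forces (2,4) = 4.
Cage c has sum 4; hence (3,3) = 1.
Cage c needs sum 4, which forces (3,4) = 2.
The 3 cells of cage c must have sum 4, leaving (4,4) = 1.
Row 1 now contains 3, so (1,3) = 2.
Cage d's pair has quotient 3, so (2,2) = 1.
Cage b's pair has product 6; hence (2,3) = 3.
2 is placed in row 3, leaving (3,1) = 4.
Row 3 now contains 1, which forces (3,2) = 3.
Column 2 already has 3; hence (4,2) = 2.
Column 3 already has 3, which forces (4,3) = 4.
Row 1 now contains 2; hence (1,1) = 1.
1 is placed in row 2, leaving (2,1) = 2.
Row 4 now contains 2, leaving (4,1) = 3.
Filled in: 1 4 2 3 / 2 1 3 4 / 4 3 1 2 / 3 2 4 1.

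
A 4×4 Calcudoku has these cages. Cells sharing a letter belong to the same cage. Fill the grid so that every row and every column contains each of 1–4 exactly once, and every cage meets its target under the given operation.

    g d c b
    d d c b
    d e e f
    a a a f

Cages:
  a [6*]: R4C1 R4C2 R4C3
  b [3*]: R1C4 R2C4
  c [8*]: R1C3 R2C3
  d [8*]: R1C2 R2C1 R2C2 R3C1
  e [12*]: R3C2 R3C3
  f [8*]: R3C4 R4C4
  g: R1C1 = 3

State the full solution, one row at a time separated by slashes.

Cage g is a single given cell, so R1C1 = 3.
Row 1 now contains 3; hence R1C4 = 1.
1 is placed in column 4, which forces R2C4 = 3.
The 4 cells of cage d must have product 8; hence R2C2 = 1.
The 4 cells of cage d must have product 8, which forces R3C1 = 1.
Column 1 now contains 1, which forces R4C1 = 2.
Row 4 already has 2, so R4C2 = 3.
3 is placed in row 4, which forces R4C3 = 1.
Row 4 already has 2; hence R4C4 = 4.
Cage d has product 8; hence R1C2 = 2.
2 is placed in row 1, so R1C3 = 4.
Column 1 already has 2, so R2C1 = 4.
Column 3 already has 4, which forces R2C3 = 2.
Column 2 already has 3, so R3C2 = 4.
The two cells of cage e must have product 12, which forces R3C3 = 3.
Column 4 already has 4, which forces R3C4 = 2.

3 2 4 1 / 4 1 2 3 / 1 4 3 2 / 2 3 1 4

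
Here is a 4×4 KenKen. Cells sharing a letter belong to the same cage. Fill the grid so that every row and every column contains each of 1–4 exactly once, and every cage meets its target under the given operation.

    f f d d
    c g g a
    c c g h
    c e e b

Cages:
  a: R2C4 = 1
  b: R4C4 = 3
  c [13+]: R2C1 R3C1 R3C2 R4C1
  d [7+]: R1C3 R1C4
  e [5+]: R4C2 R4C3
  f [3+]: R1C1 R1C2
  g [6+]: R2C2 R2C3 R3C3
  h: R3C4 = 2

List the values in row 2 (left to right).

4 3 2 1

Cage a is given; hence R2C4 = 1.
The 4 cells of cage c must have sum 13, which forces R3C2 = 4.
Cage h is given, so R3C4 = 2.
Cage b is given, so R4C4 = 3.
Cage d's pair has sum 7, so R1C3 = 3.
Column 4 already has 3, so R1C4 = 4.
Column 3 now contains 3, so R2C3 = 2.
Row 3 now contains 2, leaving R3C1 = 3.
The 3 cells of cage g must have sum 6, so R3C3 = 1.
The two cells of cage e must have sum 5; hence R4C2 = 1.
Cage e's pair has sum 5; hence R4C3 = 4.
Cage f's pair has sum 3; hence R1C1 = 1.
1 is placed in column 2; hence R1C2 = 2.
Row 2 already has 2, so R2C1 = 4.
Row 2 already has 2, so R2C2 = 3.
4 is placed in row 4, so R4C1 = 2.
Filled in: 1 2 3 4 / 4 3 2 1 / 3 4 1 2 / 2 1 4 3.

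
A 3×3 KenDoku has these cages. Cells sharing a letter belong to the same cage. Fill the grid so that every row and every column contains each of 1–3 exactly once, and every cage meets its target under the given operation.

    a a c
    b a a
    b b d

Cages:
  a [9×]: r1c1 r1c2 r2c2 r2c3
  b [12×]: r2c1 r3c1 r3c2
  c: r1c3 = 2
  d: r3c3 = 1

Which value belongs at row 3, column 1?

3

Cage c is given; hence r1c3 = 2.
The 3 cells of cage b must have product 12, which forces r2c1 = 2.
Cage b has product 12, leaving r3c1 = 3.
Cage b has product 12, leaving r3c2 = 2.
D is a freebie, which forces r3c3 = 1.
3 is placed in column 1; hence r1c1 = 1.
Cage a needs product 9, leaving r1c2 = 3.
Cage a needs product 9, leaving r2c2 = 1.
Column 3 now contains 1; hence r2c3 = 3.
Completed grid: 1 3 2 / 2 1 3 / 3 2 1.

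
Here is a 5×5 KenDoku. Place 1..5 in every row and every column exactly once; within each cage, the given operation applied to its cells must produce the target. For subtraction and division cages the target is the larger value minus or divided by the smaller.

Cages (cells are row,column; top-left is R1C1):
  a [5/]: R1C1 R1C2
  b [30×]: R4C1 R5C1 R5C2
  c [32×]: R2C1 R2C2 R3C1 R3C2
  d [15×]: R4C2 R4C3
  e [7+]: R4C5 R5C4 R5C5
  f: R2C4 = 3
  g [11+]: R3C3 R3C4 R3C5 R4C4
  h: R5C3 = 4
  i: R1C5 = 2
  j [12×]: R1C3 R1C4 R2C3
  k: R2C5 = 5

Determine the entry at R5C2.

Cage i is a single given cell; hence R1C5 = 2.
Cage f is given, leaving R2C4 = 3.
K is a freebie; hence R2C5 = 5.
Cage h is given; hence R5C3 = 4.
The 3 cells of cage j must have product 12, leaving R1C3 = 3.
Cage j needs product 12; hence R1C4 = 4.
Cage j needs product 12, so R2C3 = 1.
Column 3 now contains 3; hence R4C3 = 5.
Cage e has sum 7, so R4C5 = 4.
Cage e has sum 7; hence R5C4 = 2.
Cage e has sum 7, which forces R5C5 = 1.
Column 3 already has 5; hence R3C3 = 2.
Cage g has sum 11; hence R3C4 = 5.
1 is placed in column 5, leaving R3C5 = 3.
The 3 cells of cage b must have product 30, which forces R4C1 = 2.
5 is placed in row 4, leaving R4C2 = 3.
Column 4 already has 2; hence R4C4 = 1.
3 is placed in column 2, leaving R5C2 = 5.
The two cells of cage a must have quotient 5, which forces R1C1 = 5.
Column 2 now contains 5, leaving R1C2 = 1.
Column 1 now contains 2; hence R2C1 = 4.
Cage c needs product 32, which forces R2C2 = 2.
Cage c needs product 32, which forces R3C1 = 1.
Cage c needs product 32; hence R3C2 = 4.
5 is placed in row 5; hence R5C1 = 3.
Completed grid: 5 1 3 4 2 / 4 2 1 3 5 / 1 4 2 5 3 / 2 3 5 1 4 / 3 5 4 2 1.

5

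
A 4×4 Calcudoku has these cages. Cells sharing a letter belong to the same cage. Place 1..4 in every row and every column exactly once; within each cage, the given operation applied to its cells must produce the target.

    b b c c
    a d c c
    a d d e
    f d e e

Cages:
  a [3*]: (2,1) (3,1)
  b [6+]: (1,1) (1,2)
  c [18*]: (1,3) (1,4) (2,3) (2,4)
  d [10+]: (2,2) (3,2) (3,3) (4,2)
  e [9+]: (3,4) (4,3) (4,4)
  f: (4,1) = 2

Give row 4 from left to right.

2 3 4 1

Cage f is a single given cell, leaving (4,1) = 2.
Column 1 now contains 2, leaving (1,1) = 4.
Cage b needs two cells with sum 6, which forces (1,2) = 2.
The 4 cells of cage d must have sum 10; hence (3,3) = 2.
Row 3 already has 2, leaving (3,4) = 4.
Cage c needs product 18, leaving (1,3) = 1.
The 4 cells of cage c must have product 18, leaving (1,4) = 3.
Column 3 now contains 2, leaving (2,3) = 3.
The 4 cells of cage c must have product 18, so (2,4) = 2.
Cage e needs sum 9; hence (4,3) = 4.
Cage e needs sum 9, so (4,4) = 1.
Row 2 now contains 3, so (2,1) = 1.
Cage d has sum 10; hence (2,2) = 4.
Cage a's pair has product 3, which forces (3,1) = 3.
Cage d needs sum 10; hence (3,2) = 1.
1 is placed in row 4, which forces (4,2) = 3.
Filled in: 4 2 1 3 / 1 4 3 2 / 3 1 2 4 / 2 3 4 1.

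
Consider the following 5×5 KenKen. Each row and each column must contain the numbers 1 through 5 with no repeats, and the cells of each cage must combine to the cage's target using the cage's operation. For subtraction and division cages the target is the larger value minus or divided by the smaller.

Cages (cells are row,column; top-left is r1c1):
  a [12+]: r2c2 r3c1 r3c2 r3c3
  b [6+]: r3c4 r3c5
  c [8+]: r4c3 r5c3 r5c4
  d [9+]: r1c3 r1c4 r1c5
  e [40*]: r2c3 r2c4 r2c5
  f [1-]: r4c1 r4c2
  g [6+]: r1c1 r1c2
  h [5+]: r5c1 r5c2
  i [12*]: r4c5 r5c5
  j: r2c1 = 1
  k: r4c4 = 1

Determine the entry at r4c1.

4

Cage j is a single given cell, which forces r2c1 = 1.
Cage k is given; hence r4c4 = 1.
In row 2, 3 can only go at r2c2, so r2c2 = 3.
Row 5 needs a 5, and only r5c4 is open for it.
Cage c needs sum 8, which forces r4c3 = 2.
The 3 cells of cage c must have sum 8, which forces r5c3 = 1.
Cage h needs two cells with sum 5, leaving r5c1 = 3.
Row 5 already has 1, leaving r5c2 = 2.
Row 5 now contains 3; hence r5c5 = 4.
Cage a needs sum 12, so r3c3 = 3.
The two cells of cage b must have sum 6, leaving r3c4 = 4.
Column 5 now contains 4, leaving r3c5 = 2.
Column 5 now contains 4; hence r4c5 = 3.
Cage d needs sum 9; hence r1c3 = 5.
The 3 cells of cage d must have sum 9, leaving r1c4 = 3.
3 is placed in column 5, leaving r1c5 = 1.
Cage e needs product 40, which forces r2c3 = 4.
Column 4 already has 4, which forces r2c4 = 2.
Column 5 now contains 2, leaving r2c5 = 5.
2 is placed in row 3, leaving r3c1 = 5.
Row 3 now contains 4, so r3c2 = 1.
5 is placed in column 1; hence r4c1 = 4.
Row 4 now contains 4, leaving r4c2 = 5.
5 is placed in row 1, which forces r1c1 = 2.
1 is placed in row 1, leaving r1c2 = 4.
The full grid is 2 4 5 3 1 / 1 3 4 2 5 / 5 1 3 4 2 / 4 5 2 1 3 / 3 2 1 5 4.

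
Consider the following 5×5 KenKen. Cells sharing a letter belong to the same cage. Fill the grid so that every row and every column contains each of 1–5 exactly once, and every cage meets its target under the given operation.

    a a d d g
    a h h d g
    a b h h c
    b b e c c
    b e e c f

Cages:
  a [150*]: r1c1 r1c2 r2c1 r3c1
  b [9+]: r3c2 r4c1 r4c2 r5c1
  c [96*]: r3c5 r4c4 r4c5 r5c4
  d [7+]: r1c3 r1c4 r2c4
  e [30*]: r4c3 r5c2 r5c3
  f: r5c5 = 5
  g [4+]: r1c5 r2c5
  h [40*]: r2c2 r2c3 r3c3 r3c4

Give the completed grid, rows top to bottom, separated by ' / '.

Cage a needs product 150, which forces r1c2 = 5.
F is a freebie; hence r5c5 = 5.
Cage e needs product 30, leaving r4c3 = 5.
Cage h has product 40, leaving r3c4 = 5.
The 4 cells of cage a must have product 150, which forces r2c1 = 5.
Row 5 needs a 1, and only r5c1 is open for it.
Row 4 needs a 1, and only r4c2 is open for it.
In row 3, 1 can only go at r3c3, so r3c3 = 1.
In row 5, 4 can only go at r5c4, so r5c4 = 4.
The only place for 4 in row 1 is r1c3.
The 4 cells of cage h must have product 40; hence r2c2 = 4.
Column 3 now contains 4; hence r2c3 = 2.
2 is placed in row 2, which forces r2c4 = 1.
Row 2 already has 1, so r2c5 = 3.
Column 2 already has 4; hence r3c2 = 3.
Column 2 now contains 3, which forces r5c2 = 2.
2 is placed in column 3, so r5c3 = 3.
Cage a needs product 150, leaving r1c1 = 3.
Column 4 now contains 1, so r1c4 = 2.
Column 5 already has 3, leaving r1c5 = 1.
3 is placed in row 3, so r3c1 = 2.
Row 3 already has 2, leaving r3c5 = 4.
Cage b needs sum 9; hence r4c1 = 4.
The 4 cells of cage c must have product 96, so r4c4 = 3.
Column 5 already has 4, so r4c5 = 2.

3 5 4 2 1 / 5 4 2 1 3 / 2 3 1 5 4 / 4 1 5 3 2 / 1 2 3 4 5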